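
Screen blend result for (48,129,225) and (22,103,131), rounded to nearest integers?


Screen: C = 255 - (255-A)×(255-B)/255, rounded to nearest integer
R: 255 - (255-48)×(255-22)/255 = 255 - 48231/255 ≈ 255 - 189.141 = 65.859 → 66
G: 255 - (255-129)×(255-103)/255 = 255 - 19152/255 ≈ 255 - 75.106 = 179.894 → 180
B: 255 - (255-225)×(255-131)/255 = 255 - 3720/255 ≈ 255 - 14.588 = 240.412 → 240
= RGB(66, 180, 240)


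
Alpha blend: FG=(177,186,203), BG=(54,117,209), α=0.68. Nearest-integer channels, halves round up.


C = α×F + (1-α)×B, with 1-α = 0.32
R: 0.68×177 + 0.32×54 = 120.36 + 17.28 = 137.64 → 138
G: 0.68×186 + 0.32×117 = 126.48 + 37.44 = 163.92 → 164
B: 0.68×203 + 0.32×209 = 138.04 + 66.88 = 204.92 → 205
= RGB(138, 164, 205)


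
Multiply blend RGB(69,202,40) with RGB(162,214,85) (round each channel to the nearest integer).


Multiply: C = A×B/255, rounded to nearest integer
R: 69×162/255 = 11178/255 ≈ 43.835 → 44
G: 202×214/255 = 43228/255 ≈ 169.522 → 170
B: 40×85/255 = 3400/255 ≈ 13.333 → 13
= RGB(44, 170, 13)


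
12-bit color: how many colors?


Colors = 2^bits = 2^12
= 4,096 colors


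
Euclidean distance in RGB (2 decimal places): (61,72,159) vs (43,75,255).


d = √[(R₁-R₂)² + (G₁-G₂)² + (B₁-B₂)²]
d = √[(61-43)² + (72-75)² + (159-255)²]
d = √[324 + 9 + 9216]
d = √9549
d ≈ 97.72


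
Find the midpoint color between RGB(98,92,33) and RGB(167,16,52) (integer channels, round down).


Midpoint: each channel = ⌊(C₁+C₂)/2⌋
R: ⌊(98+167)/2⌋ = 132
G: ⌊(92+16)/2⌋ = 54
B: ⌊(33+52)/2⌋ = 42
= RGB(132, 54, 42)


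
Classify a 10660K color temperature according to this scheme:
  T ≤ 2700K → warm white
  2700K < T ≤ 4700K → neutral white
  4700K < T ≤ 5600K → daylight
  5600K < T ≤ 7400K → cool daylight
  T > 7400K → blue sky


Temperature: 10660K
10660K > 7400K → blue sky
Classification: blue sky


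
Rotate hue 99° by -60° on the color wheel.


New hue = (H + rotation) mod 360
New hue = (99 -60) mod 360
= 39 mod 360
= 39°


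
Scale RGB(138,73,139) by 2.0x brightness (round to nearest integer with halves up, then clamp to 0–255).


Multiply each channel by 2.0, round half up, clamp to [0, 255]
R: 138×2.0 = 276 → clamp → 255
G: 73×2.0 = 146
B: 139×2.0 = 278 → clamp → 255
= RGB(255, 146, 255)


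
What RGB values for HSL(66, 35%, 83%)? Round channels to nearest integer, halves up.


H=66°, S=0.35, L=0.83
C = (1-|2L-1|)×S = (1-|0.66|)×0.35 = 0.119
H' = H/60 = 66/60 ≈ 1.1000; X = C×(1-|H' mod 2 - 1|) = 0.1071
m = L - C/2 = 0.83 - 0.0595 = 0.7705
Sector ⌊H'⌋ = 1 → (R',G',B') = (0.1071, 0.119, 0.0)
RGB = ((R'+m)×255, (G'+m)×255, (B'+m)×255) = (223.788, 226.8225, 196.4775)
Round half up → RGB(224, 227, 196)


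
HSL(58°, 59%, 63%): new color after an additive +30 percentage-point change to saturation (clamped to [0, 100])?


Original S = 59%
Adjustment = +30 percentage points
New S = 59 + (30) = 89
Clamp to [0, 100] → 89
= HSL(58°, 89%, 63%)


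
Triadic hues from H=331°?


Triadic: equally spaced at 120° intervals
H1 = 331°
H2 = (331 + 120) mod 360 = 91°
H3 = (331 + 240) mod 360 = 211°
Triadic = 331°, 91°, 211°


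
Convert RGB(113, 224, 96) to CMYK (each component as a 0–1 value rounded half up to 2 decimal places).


R'=113/255≈0.4431, G'=224/255≈0.8784, B'=96/255≈0.3765
K = 1 - max(R',G',B') = 1 - 224/255 = 31/255 = 0.12156… → 0.12
(1-R'-K)/(1-K) simplifies to (max-R)/max with max = 224:
C = (224-113)/224 = 111/224 = 0.49553… → 0.50
M = (224-224)/224 = 0/224 = 0 → 0.00
Y = (224-96)/224 = 128/224 = 0.57142… → 0.57
= CMYK(0.50, 0.00, 0.57, 0.12)


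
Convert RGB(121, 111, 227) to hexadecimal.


R = 121 → 79 (hex)
G = 111 → 6F (hex)
B = 227 → E3 (hex)
Hex = #796FE3


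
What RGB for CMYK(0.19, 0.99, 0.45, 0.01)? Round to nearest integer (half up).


R = 255 × (1-C) × (1-K) = 255 × 0.81 × 0.99 = 204.4845 → 204
G = 255 × (1-M) × (1-K) = 255 × 0.01 × 0.99 = 2.5245 → 3
B = 255 × (1-Y) × (1-K) = 255 × 0.55 × 0.99 = 138.8475 → 139
= RGB(204, 3, 139)


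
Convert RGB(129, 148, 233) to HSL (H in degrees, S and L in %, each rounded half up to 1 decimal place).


Normalize: R'=129/255≈0.5059, G'=148/255≈0.5804, B'=233/255≈0.9137
Max=233/255, Min=129/255, Δ=Max-Min=104/255
L = (Max+Min)/2 = (233+129)/510 = 362/510 = 0.70980… → L = 71.0%
L > 0.5 → S = Δ/(2-Max-Min) = 104/(510-233-129) = 104/148 = 0.70270… → S = 70.3%
(the 1/255 factors cancel in S and H, so raw channel differences can be used)
Max is B' → H = 60 × ((R-G)/Δ + 4) = 60 × ((129-148)/104 + 4)
  -19/104 + 4 = -0.1826… + 4 = 3.8173…
  H = 60 × 3.8173… = 229.038…° → H = 229.0°
= HSL(229.0°, 70.3%, 71.0%)


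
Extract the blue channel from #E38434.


Color: #E38434
R = E3 = 227
G = 84 = 132
B = 34 = 52
Blue = 52


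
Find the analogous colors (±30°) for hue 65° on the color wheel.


Base hue: 65°
Left analog: (65 - 30) mod 360 = 35°
Right analog: (65 + 30) mod 360 = 95°
Analogous hues = 35° and 95°


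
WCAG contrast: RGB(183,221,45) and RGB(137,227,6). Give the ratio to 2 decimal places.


Linearize each sRGB channel c=v/255: c/12.92 if c ≤ 0.04045 else ((c+0.055)/1.055)^2.4
L = 0.2126×R_lin + 0.7152×G_lin + 0.0722×B_lin
Color 1 (183,221,45):
  R=183: 183/255≈0.7176 > 0.04045 → ((0.7176+0.055)/1.055)^2.4 ≈ 0.47353
  G=221: 221/255≈0.8667 > 0.04045 → ((0.8667+0.055)/1.055)^2.4 ≈ 0.72306
  B=45: 45/255≈0.1765 > 0.04045 → ((0.1765+0.055)/1.055)^2.4 ≈ 0.02624
  L1 = 0.2126×0.47353 + 0.7152×0.72306 + 0.0722×0.02624 ≈ 0.61970
Color 2 (137,227,6):
  R=137: 137/255≈0.5373 > 0.04045 → ((0.5373+0.055)/1.055)^2.4 ≈ 0.25016
  G=227: 227/255≈0.8902 > 0.04045 → ((0.8902+0.055)/1.055)^2.4 ≈ 0.76815
  B=6: 6/255≈0.0235 ≤ 0.04045 → 0.0235/12.92 ≈ 0.00182
  L2 = 0.2126×0.25016 + 0.7152×0.76815 + 0.0722×0.00182 ≈ 0.60270
Lighter = 0.61970, Darker = 0.60270
Ratio = (L_lighter + 0.05) / (L_darker + 0.05)
Ratio = (0.61970 + 0.05) / (0.60270 + 0.05) = 0.66970 / 0.65270 ≈ 1.0260
Ratio ≈ 1.03:1


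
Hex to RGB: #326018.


32 → 50 (R)
60 → 96 (G)
18 → 24 (B)
= RGB(50, 96, 24)


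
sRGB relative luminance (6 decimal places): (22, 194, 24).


Linearize each channel (sRGB transfer function): c = v/255; c_lin = c/12.92 if c ≤ 0.04045, else ((c+0.055)/1.055)^2.4
  R: 22/255 ≈ 0.086275 > 0.04045 → ((0.086275+0.055)/1.055)^2.4 ≈ 0.008023
  G: 194/255 ≈ 0.760784 > 0.04045 → ((0.760784+0.055)/1.055)^2.4 ≈ 0.539479
  B: 24/255 ≈ 0.094118 > 0.04045 → ((0.094118+0.055)/1.055)^2.4 ≈ 0.009134
R_lin = 0.008023, G_lin = 0.539479, B_lin = 0.009134
L = 0.2126×R + 0.7152×G + 0.0722×B
L = 0.2126×0.008023 + 0.7152×0.539479 + 0.0722×0.009134
L ≈ 0.388201


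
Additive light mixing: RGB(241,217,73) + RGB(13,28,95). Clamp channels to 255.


Additive: each channel = min(255, C₁+C₂)
R: 241+13 = 254 → 254
G: 217+28 = 245 → 245
B: 73+95 = 168 → 168
= RGB(254, 245, 168)


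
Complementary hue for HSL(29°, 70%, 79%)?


Complement = opposite side of color wheel = hue + 180°
H' = (29 + 180) mod 360 = 209°
S and L unchanged.
= HSL(209°, 70%, 79%)


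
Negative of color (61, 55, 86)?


Invert: (255-R, 255-G, 255-B)
R: 255-61 = 194
G: 255-55 = 200
B: 255-86 = 169
= RGB(194, 200, 169)


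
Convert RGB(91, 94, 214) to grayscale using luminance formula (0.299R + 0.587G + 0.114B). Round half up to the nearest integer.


Gray = 0.299×R + 0.587×G + 0.114×B
Gray = 0.299×91 + 0.587×94 + 0.114×214
Gray = 27.209 + 55.178 + 24.396
Gray = 106.783 → round half up → 107
Gray = 107


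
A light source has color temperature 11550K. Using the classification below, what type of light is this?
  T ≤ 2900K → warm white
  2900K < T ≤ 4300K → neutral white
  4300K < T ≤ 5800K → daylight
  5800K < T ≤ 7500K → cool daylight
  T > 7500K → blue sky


Temperature: 11550K
11550K > 7500K → blue sky
Classification: blue sky


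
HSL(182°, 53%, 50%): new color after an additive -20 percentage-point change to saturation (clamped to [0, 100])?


Original S = 53%
Adjustment = -20 percentage points
New S = 53 + (-20) = 33
Clamp to [0, 100] → 33
= HSL(182°, 33%, 50%)


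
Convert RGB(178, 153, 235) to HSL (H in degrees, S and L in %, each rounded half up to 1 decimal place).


Normalize: R'=178/255≈0.6980, G'=153/255≈0.6000, B'=235/255≈0.9216
Max=235/255, Min=153/255, Δ=Max-Min=82/255
L = (Max+Min)/2 = (235+153)/510 = 388/510 = 0.76078… → L = 76.1%
L > 0.5 → S = Δ/(2-Max-Min) = 82/(510-235-153) = 82/122 = 0.67213… → S = 67.2%
(the 1/255 factors cancel in S and H, so raw channel differences can be used)
Max is B' → H = 60 × ((R-G)/Δ + 4) = 60 × ((178-153)/82 + 4)
  25/82 + 4 = 0.3048… + 4 = 4.3048…
  H = 60 × 4.3048… = 258.292…° → H = 258.3°
= HSL(258.3°, 67.2%, 76.1%)


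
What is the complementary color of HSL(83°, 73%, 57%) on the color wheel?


Complement = opposite side of color wheel = hue + 180°
H' = (83 + 180) mod 360 = 263°
S and L unchanged.
= HSL(263°, 73%, 57%)


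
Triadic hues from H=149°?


Triadic: equally spaced at 120° intervals
H1 = 149°
H2 = (149 + 120) mod 360 = 269°
H3 = (149 + 240) mod 360 = 29°
Triadic = 149°, 269°, 29°


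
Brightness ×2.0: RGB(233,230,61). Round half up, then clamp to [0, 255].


Multiply each channel by 2.0, round half up, clamp to [0, 255]
R: 233×2.0 = 466 → clamp → 255
G: 230×2.0 = 460 → clamp → 255
B: 61×2.0 = 122
= RGB(255, 255, 122)


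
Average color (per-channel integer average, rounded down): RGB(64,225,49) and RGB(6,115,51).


Midpoint: each channel = ⌊(C₁+C₂)/2⌋
R: ⌊(64+6)/2⌋ = 35
G: ⌊(225+115)/2⌋ = 170
B: ⌊(49+51)/2⌋ = 50
= RGB(35, 170, 50)


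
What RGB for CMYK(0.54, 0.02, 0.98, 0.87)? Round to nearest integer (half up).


R = 255 × (1-C) × (1-K) = 255 × 0.46 × 0.13 = 15.249 → 15
G = 255 × (1-M) × (1-K) = 255 × 0.98 × 0.13 = 32.487 → 32
B = 255 × (1-Y) × (1-K) = 255 × 0.02 × 0.13 = 0.663 → 1
= RGB(15, 32, 1)


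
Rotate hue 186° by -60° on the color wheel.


New hue = (H + rotation) mod 360
New hue = (186 -60) mod 360
= 126 mod 360
= 126°


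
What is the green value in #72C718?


Color: #72C718
R = 72 = 114
G = C7 = 199
B = 18 = 24
Green = 199


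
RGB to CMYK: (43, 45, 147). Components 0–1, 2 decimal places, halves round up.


R'=43/255≈0.1686, G'=45/255≈0.1765, B'=147/255≈0.5765
K = 1 - max(R',G',B') = 1 - 147/255 = 108/255 = 0.42352… → 0.42
(1-R'-K)/(1-K) simplifies to (max-R)/max with max = 147:
C = (147-43)/147 = 104/147 = 0.70748… → 0.71
M = (147-45)/147 = 102/147 = 0.69387… → 0.69
Y = (147-147)/147 = 0/147 = 0 → 0.00
= CMYK(0.71, 0.69, 0.00, 0.42)


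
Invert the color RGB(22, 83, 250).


Invert: (255-R, 255-G, 255-B)
R: 255-22 = 233
G: 255-83 = 172
B: 255-250 = 5
= RGB(233, 172, 5)


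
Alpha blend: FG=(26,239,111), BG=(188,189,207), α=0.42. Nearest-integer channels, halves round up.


C = α×F + (1-α)×B, with 1-α = 0.58
R: 0.42×26 + 0.58×188 = 10.92 + 109.04 = 119.96 → 120
G: 0.42×239 + 0.58×189 = 100.38 + 109.62 = 210.00 → 210
B: 0.42×111 + 0.58×207 = 46.62 + 120.06 = 166.68 → 167
= RGB(120, 210, 167)


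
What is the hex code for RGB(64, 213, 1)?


R = 64 → 40 (hex)
G = 213 → D5 (hex)
B = 1 → 01 (hex)
Hex = #40D501


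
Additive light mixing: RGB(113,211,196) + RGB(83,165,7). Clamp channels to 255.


Additive: each channel = min(255, C₁+C₂)
R: 113+83 = 196 → 196
G: 211+165 = 376 → 255
B: 196+7 = 203 → 203
= RGB(196, 255, 203)


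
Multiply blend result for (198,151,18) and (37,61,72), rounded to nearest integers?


Multiply: C = A×B/255, rounded to nearest integer
R: 198×37/255 = 7326/255 ≈ 28.729 → 29
G: 151×61/255 = 9211/255 ≈ 36.122 → 36
B: 18×72/255 = 1296/255 ≈ 5.082 → 5
= RGB(29, 36, 5)


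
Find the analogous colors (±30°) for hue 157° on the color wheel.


Base hue: 157°
Left analog: (157 - 30) mod 360 = 127°
Right analog: (157 + 30) mod 360 = 187°
Analogous hues = 127° and 187°


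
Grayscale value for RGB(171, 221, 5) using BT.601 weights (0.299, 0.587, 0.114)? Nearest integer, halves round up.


Gray = 0.299×R + 0.587×G + 0.114×B
Gray = 0.299×171 + 0.587×221 + 0.114×5
Gray = 51.129 + 129.727 + 0.570
Gray = 181.426 → round half up → 181
Gray = 181


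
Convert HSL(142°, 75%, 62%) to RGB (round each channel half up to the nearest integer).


H=142°, S=0.75, L=0.62
C = (1-|2L-1|)×S = (1-|0.24|)×0.75 = 0.57
H' = H/60 = 142/60 ≈ 2.3667; X = C×(1-|H' mod 2 - 1|) = 0.209
m = L - C/2 = 0.62 - 0.285 = 0.335
Sector ⌊H'⌋ = 2 → (R',G',B') = (0.0, 0.57, 0.209)
RGB = ((R'+m)×255, (G'+m)×255, (B'+m)×255) = (85.425, 230.775, 138.72)
Round half up → RGB(85, 231, 139)


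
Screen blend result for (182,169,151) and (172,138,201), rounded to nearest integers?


Screen: C = 255 - (255-A)×(255-B)/255, rounded to nearest integer
R: 255 - (255-182)×(255-172)/255 = 255 - 6059/255 ≈ 255 - 23.761 = 231.239 → 231
G: 255 - (255-169)×(255-138)/255 = 255 - 10062/255 ≈ 255 - 39.459 = 215.541 → 216
B: 255 - (255-151)×(255-201)/255 = 255 - 5616/255 ≈ 255 - 22.024 = 232.976 → 233
= RGB(231, 216, 233)


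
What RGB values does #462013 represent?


46 → 70 (R)
20 → 32 (G)
13 → 19 (B)
= RGB(70, 32, 19)


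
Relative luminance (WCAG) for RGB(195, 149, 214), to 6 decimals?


Linearize each channel (sRGB transfer function): c = v/255; c_lin = c/12.92 if c ≤ 0.04045, else ((c+0.055)/1.055)^2.4
  R: 195/255 ≈ 0.764706 > 0.04045 → ((0.764706+0.055)/1.055)^2.4 ≈ 0.545724
  G: 149/255 ≈ 0.584314 > 0.04045 → ((0.584314+0.055)/1.055)^2.4 ≈ 0.300544
  B: 214/255 ≈ 0.839216 > 0.04045 → ((0.839216+0.055)/1.055)^2.4 ≈ 0.672443
R_lin = 0.545724, G_lin = 0.300544, B_lin = 0.672443
L = 0.2126×R + 0.7152×G + 0.0722×B
L = 0.2126×0.545724 + 0.7152×0.300544 + 0.0722×0.672443
L ≈ 0.379520


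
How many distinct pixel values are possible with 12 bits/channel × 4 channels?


Total bits = 12 bits/channel × 4 channels = 48 bits
Distinct pixel values = 2^48
= 281,474,976,710,656 pixel values


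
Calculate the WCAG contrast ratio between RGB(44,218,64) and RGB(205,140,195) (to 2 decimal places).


Linearize each sRGB channel c=v/255: c/12.92 if c ≤ 0.04045 else ((c+0.055)/1.055)^2.4
L = 0.2126×R_lin + 0.7152×G_lin + 0.0722×B_lin
Color 1 (44,218,64):
  R=44: 44/255≈0.1725 > 0.04045 → ((0.1725+0.055)/1.055)^2.4 ≈ 0.02519
  G=218: 218/255≈0.8549 > 0.04045 → ((0.8549+0.055)/1.055)^2.4 ≈ 0.70110
  B=64: 64/255≈0.2510 > 0.04045 → ((0.2510+0.055)/1.055)^2.4 ≈ 0.05127
  L1 = 0.2126×0.02519 + 0.7152×0.70110 + 0.0722×0.05127 ≈ 0.51048
Color 2 (205,140,195):
  R=205: 205/255≈0.8039 > 0.04045 → ((0.8039+0.055)/1.055)^2.4 ≈ 0.61050
  G=140: 140/255≈0.5490 > 0.04045 → ((0.5490+0.055)/1.055)^2.4 ≈ 0.26225
  B=195: 195/255≈0.7647 > 0.04045 → ((0.7647+0.055)/1.055)^2.4 ≈ 0.54572
  L2 = 0.2126×0.61050 + 0.7152×0.26225 + 0.0722×0.54572 ≈ 0.35675
Lighter = 0.51048, Darker = 0.35675
Ratio = (L_lighter + 0.05) / (L_darker + 0.05)
Ratio = (0.51048 + 0.05) / (0.35675 + 0.05) = 0.56048 / 0.40675 ≈ 1.3779
Ratio ≈ 1.38:1


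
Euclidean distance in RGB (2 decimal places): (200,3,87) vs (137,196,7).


d = √[(R₁-R₂)² + (G₁-G₂)² + (B₁-B₂)²]
d = √[(200-137)² + (3-196)² + (87-7)²]
d = √[3969 + 37249 + 6400]
d = √47618
d ≈ 218.22


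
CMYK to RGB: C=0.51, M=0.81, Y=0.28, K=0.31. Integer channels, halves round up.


R = 255 × (1-C) × (1-K) = 255 × 0.49 × 0.69 = 86.2155 → 86
G = 255 × (1-M) × (1-K) = 255 × 0.19 × 0.69 = 33.4305 → 33
B = 255 × (1-Y) × (1-K) = 255 × 0.72 × 0.69 = 126.684 → 127
= RGB(86, 33, 127)


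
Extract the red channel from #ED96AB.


Color: #ED96AB
R = ED = 237
G = 96 = 150
B = AB = 171
Red = 237


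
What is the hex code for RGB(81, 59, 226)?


R = 81 → 51 (hex)
G = 59 → 3B (hex)
B = 226 → E2 (hex)
Hex = #513BE2


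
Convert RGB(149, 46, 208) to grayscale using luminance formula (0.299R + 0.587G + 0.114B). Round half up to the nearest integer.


Gray = 0.299×R + 0.587×G + 0.114×B
Gray = 0.299×149 + 0.587×46 + 0.114×208
Gray = 44.551 + 27.002 + 23.712
Gray = 95.265 → round half up → 95
Gray = 95


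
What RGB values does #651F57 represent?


65 → 101 (R)
1F → 31 (G)
57 → 87 (B)
= RGB(101, 31, 87)


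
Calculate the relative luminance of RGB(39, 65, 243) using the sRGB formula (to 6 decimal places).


Linearize each channel (sRGB transfer function): c = v/255; c_lin = c/12.92 if c ≤ 0.04045, else ((c+0.055)/1.055)^2.4
  R: 39/255 ≈ 0.152941 > 0.04045 → ((0.152941+0.055)/1.055)^2.4 ≈ 0.020289
  G: 65/255 ≈ 0.254902 > 0.04045 → ((0.254902+0.055)/1.055)^2.4 ≈ 0.052861
  B: 243/255 ≈ 0.952941 > 0.04045 → ((0.952941+0.055)/1.055)^2.4 ≈ 0.896269
R_lin = 0.020289, G_lin = 0.052861, B_lin = 0.896269
L = 0.2126×R + 0.7152×G + 0.0722×B
L = 0.2126×0.020289 + 0.7152×0.052861 + 0.0722×0.896269
L ≈ 0.106830


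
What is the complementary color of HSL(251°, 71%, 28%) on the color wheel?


Complement = opposite side of color wheel = hue + 180°
H' = (251 + 180) mod 360 = 71°
S and L unchanged.
= HSL(71°, 71%, 28%)


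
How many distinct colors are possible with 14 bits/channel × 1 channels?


Total bits = 14 bits/channel × 1 channels = 14 bits
Distinct colors = 2^14
= 16,384 colors


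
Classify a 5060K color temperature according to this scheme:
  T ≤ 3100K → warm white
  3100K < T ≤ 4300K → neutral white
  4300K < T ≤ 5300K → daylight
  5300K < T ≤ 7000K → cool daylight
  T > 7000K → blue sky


Temperature: 5060K
4300K < 5060K ≤ 5300K → daylight
Classification: daylight


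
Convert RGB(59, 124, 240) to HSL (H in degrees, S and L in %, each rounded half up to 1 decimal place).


Normalize: R'=59/255≈0.2314, G'=124/255≈0.4863, B'=240/255≈0.9412
Max=240/255, Min=59/255, Δ=Max-Min=181/255
L = (Max+Min)/2 = (240+59)/510 = 299/510 = 0.58627… → L = 58.6%
L > 0.5 → S = Δ/(2-Max-Min) = 181/(510-240-59) = 181/211 = 0.85781… → S = 85.8%
(the 1/255 factors cancel in S and H, so raw channel differences can be used)
Max is B' → H = 60 × ((R-G)/Δ + 4) = 60 × ((59-124)/181 + 4)
  -65/181 + 4 = -0.3591… + 4 = 3.6408…
  H = 60 × 3.6408… = 218.453…° → H = 218.5°
= HSL(218.5°, 85.8%, 58.6%)


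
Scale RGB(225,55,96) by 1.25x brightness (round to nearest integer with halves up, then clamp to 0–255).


Multiply each channel by 1.25, round half up, clamp to [0, 255]
R: 225×1.25 = 281.25 → round → 281 → clamp → 255
G: 55×1.25 = 68.75 → round → 69
B: 96×1.25 = 120
= RGB(255, 69, 120)


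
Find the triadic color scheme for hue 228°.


Triadic: equally spaced at 120° intervals
H1 = 228°
H2 = (228 + 120) mod 360 = 348°
H3 = (228 + 240) mod 360 = 108°
Triadic = 228°, 348°, 108°


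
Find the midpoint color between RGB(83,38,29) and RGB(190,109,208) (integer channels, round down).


Midpoint: each channel = ⌊(C₁+C₂)/2⌋
R: ⌊(83+190)/2⌋ = 136
G: ⌊(38+109)/2⌋ = 73
B: ⌊(29+208)/2⌋ = 118
= RGB(136, 73, 118)


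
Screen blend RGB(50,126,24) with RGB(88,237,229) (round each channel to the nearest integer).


Screen: C = 255 - (255-A)×(255-B)/255, rounded to nearest integer
R: 255 - (255-50)×(255-88)/255 = 255 - 34235/255 ≈ 255 - 134.255 = 120.745 → 121
G: 255 - (255-126)×(255-237)/255 = 255 - 2322/255 ≈ 255 - 9.106 = 245.894 → 246
B: 255 - (255-24)×(255-229)/255 = 255 - 6006/255 ≈ 255 - 23.553 = 231.447 → 231
= RGB(121, 246, 231)


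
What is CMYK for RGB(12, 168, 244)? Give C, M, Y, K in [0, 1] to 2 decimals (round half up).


R'=12/255≈0.0471, G'=168/255≈0.6588, B'=244/255≈0.9569
K = 1 - max(R',G',B') = 1 - 244/255 = 11/255 = 0.04313… → 0.04
(1-R'-K)/(1-K) simplifies to (max-R)/max with max = 244:
C = (244-12)/244 = 232/244 = 0.95081… → 0.95
M = (244-168)/244 = 76/244 = 0.31147… → 0.31
Y = (244-244)/244 = 0/244 = 0 → 0.00
= CMYK(0.95, 0.31, 0.00, 0.04)


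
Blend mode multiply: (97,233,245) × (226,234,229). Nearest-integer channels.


Multiply: C = A×B/255, rounded to nearest integer
R: 97×226/255 = 21922/255 ≈ 85.969 → 86
G: 233×234/255 = 54522/255 ≈ 213.812 → 214
B: 245×229/255 = 56105/255 ≈ 220.020 → 220
= RGB(86, 214, 220)


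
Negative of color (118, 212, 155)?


Invert: (255-R, 255-G, 255-B)
R: 255-118 = 137
G: 255-212 = 43
B: 255-155 = 100
= RGB(137, 43, 100)


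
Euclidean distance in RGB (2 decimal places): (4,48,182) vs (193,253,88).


d = √[(R₁-R₂)² + (G₁-G₂)² + (B₁-B₂)²]
d = √[(4-193)² + (48-253)² + (182-88)²]
d = √[35721 + 42025 + 8836]
d = √86582
d ≈ 294.25


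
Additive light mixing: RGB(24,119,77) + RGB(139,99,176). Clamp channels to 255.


Additive: each channel = min(255, C₁+C₂)
R: 24+139 = 163 → 163
G: 119+99 = 218 → 218
B: 77+176 = 253 → 253
= RGB(163, 218, 253)


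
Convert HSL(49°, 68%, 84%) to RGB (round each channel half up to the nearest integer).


H=49°, S=0.68, L=0.84
C = (1-|2L-1|)×S = (1-|0.68|)×0.68 = 0.2176
H' = H/60 = 49/60 ≈ 0.8167; X = C×(1-|H' mod 2 - 1|) ≈ 0.1777
m = L - C/2 = 0.84 - 0.1088 = 0.7312
Sector ⌊H'⌋ = 0 → (R',G',B') = (0.2176, ≈0.1777, 0.0)
RGB = ((R'+m)×255, (G'+m)×255, (B'+m)×255) = (241.944, 231.7712, 186.456)
Round half up → RGB(242, 232, 186)


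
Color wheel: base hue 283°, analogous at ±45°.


Base hue: 283°
Left analog: (283 - 45) mod 360 = 238°
Right analog: (283 + 45) mod 360 = 328°
Analogous hues = 238° and 328°


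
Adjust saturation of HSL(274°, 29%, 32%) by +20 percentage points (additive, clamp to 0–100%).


Original S = 29%
Adjustment = +20 percentage points
New S = 29 + (20) = 49
Clamp to [0, 100] → 49
= HSL(274°, 49%, 32%)


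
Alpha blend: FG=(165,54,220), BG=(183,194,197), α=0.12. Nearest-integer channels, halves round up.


C = α×F + (1-α)×B, with 1-α = 0.88
R: 0.12×165 + 0.88×183 = 19.80 + 161.04 = 180.84 → 181
G: 0.12×54 + 0.88×194 = 6.48 + 170.72 = 177.20 → 177
B: 0.12×220 + 0.88×197 = 26.40 + 173.36 = 199.76 → 200
= RGB(181, 177, 200)


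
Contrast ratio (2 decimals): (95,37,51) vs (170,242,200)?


Linearize each sRGB channel c=v/255: c/12.92 if c ≤ 0.04045 else ((c+0.055)/1.055)^2.4
L = 0.2126×R_lin + 0.7152×G_lin + 0.0722×B_lin
Color 1 (95,37,51):
  R=95: 95/255≈0.3725 > 0.04045 → ((0.3725+0.055)/1.055)^2.4 ≈ 0.11444
  G=37: 37/255≈0.1451 > 0.04045 → ((0.1451+0.055)/1.055)^2.4 ≈ 0.01850
  B=51: 51/255≈0.2000 > 0.04045 → ((0.2000+0.055)/1.055)^2.4 ≈ 0.03310
  L1 = 0.2126×0.11444 + 0.7152×0.01850 + 0.0722×0.03310 ≈ 0.03995
Color 2 (170,242,200):
  R=170: 170/255≈0.6667 > 0.04045 → ((0.6667+0.055)/1.055)^2.4 ≈ 0.40198
  G=242: 242/255≈0.9490 > 0.04045 → ((0.9490+0.055)/1.055)^2.4 ≈ 0.88792
  B=200: 200/255≈0.7843 > 0.04045 → ((0.7843+0.055)/1.055)^2.4 ≈ 0.57758
  L2 = 0.2126×0.40198 + 0.7152×0.88792 + 0.0722×0.57758 ≈ 0.76220
Lighter = 0.76220, Darker = 0.03995
Ratio = (L_lighter + 0.05) / (L_darker + 0.05)
Ratio = (0.76220 + 0.05) / (0.03995 + 0.05) = 0.81220 / 0.08995 ≈ 9.0295
Ratio ≈ 9.03:1


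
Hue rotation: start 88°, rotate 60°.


New hue = (H + rotation) mod 360
New hue = (88 + 60) mod 360
= 148 mod 360
= 148°


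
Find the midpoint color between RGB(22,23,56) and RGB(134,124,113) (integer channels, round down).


Midpoint: each channel = ⌊(C₁+C₂)/2⌋
R: ⌊(22+134)/2⌋ = 78
G: ⌊(23+124)/2⌋ = 73
B: ⌊(56+113)/2⌋ = 84
= RGB(78, 73, 84)


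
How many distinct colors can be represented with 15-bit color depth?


Colors = 2^bits = 2^15
= 32,768 colors


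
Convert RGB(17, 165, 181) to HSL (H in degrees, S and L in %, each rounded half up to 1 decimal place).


Normalize: R'=17/255≈0.0667, G'=165/255≈0.6471, B'=181/255≈0.7098
Max=181/255, Min=17/255, Δ=Max-Min=164/255
L = (Max+Min)/2 = (181+17)/510 = 198/510 = 0.38823… → L = 38.8%
L ≤ 0.5 → S = Δ/(Max+Min) = 164/(181+17) = 164/198 = 0.82828… → S = 82.8%
(the 1/255 factors cancel in S and H, so raw channel differences can be used)
Max is B' → H = 60 × ((R-G)/Δ + 4) = 60 × ((17-165)/164 + 4)
  -148/164 + 4 = -0.9024… + 4 = 3.0975…
  H = 60 × 3.0975… = 185.853…° → H = 185.9°
= HSL(185.9°, 82.8%, 38.8%)


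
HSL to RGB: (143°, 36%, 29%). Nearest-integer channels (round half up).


H=143°, S=0.36, L=0.29
C = (1-|2L-1|)×S = (1-|-0.42|)×0.36 = 0.2088
H' = H/60 = 143/60 ≈ 2.3833; X = C×(1-|H' mod 2 - 1|) = 0.08004
m = L - C/2 = 0.29 - 0.1044 = 0.1856
Sector ⌊H'⌋ = 2 → (R',G',B') = (0.0, 0.2088, 0.08004)
RGB = ((R'+m)×255, (G'+m)×255, (B'+m)×255) = (47.328, 100.572, 67.7382)
Round half up → RGB(47, 101, 68)


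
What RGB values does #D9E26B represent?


D9 → 217 (R)
E2 → 226 (G)
6B → 107 (B)
= RGB(217, 226, 107)


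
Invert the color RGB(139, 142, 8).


Invert: (255-R, 255-G, 255-B)
R: 255-139 = 116
G: 255-142 = 113
B: 255-8 = 247
= RGB(116, 113, 247)


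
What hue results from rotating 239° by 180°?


New hue = (H + rotation) mod 360
New hue = (239 + 180) mod 360
= 419 mod 360
= 59°


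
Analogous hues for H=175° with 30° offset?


Base hue: 175°
Left analog: (175 - 30) mod 360 = 145°
Right analog: (175 + 30) mod 360 = 205°
Analogous hues = 145° and 205°


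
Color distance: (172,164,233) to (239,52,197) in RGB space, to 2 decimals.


d = √[(R₁-R₂)² + (G₁-G₂)² + (B₁-B₂)²]
d = √[(172-239)² + (164-52)² + (233-197)²]
d = √[4489 + 12544 + 1296]
d = √18329
d ≈ 135.38


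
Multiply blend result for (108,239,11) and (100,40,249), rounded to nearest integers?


Multiply: C = A×B/255, rounded to nearest integer
R: 108×100/255 = 10800/255 ≈ 42.353 → 42
G: 239×40/255 = 9560/255 ≈ 37.490 → 37
B: 11×249/255 = 2739/255 ≈ 10.741 → 11
= RGB(42, 37, 11)


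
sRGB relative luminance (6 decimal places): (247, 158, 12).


Linearize each channel (sRGB transfer function): c = v/255; c_lin = c/12.92 if c ≤ 0.04045, else ((c+0.055)/1.055)^2.4
  R: 247/255 ≈ 0.968627 > 0.04045 → ((0.968627+0.055)/1.055)^2.4 ≈ 0.930111
  G: 158/255 ≈ 0.619608 > 0.04045 → ((0.619608+0.055)/1.055)^2.4 ≈ 0.341914
  B: 12/255 ≈ 0.047059 > 0.04045 → ((0.047059+0.055)/1.055)^2.4 ≈ 0.003677
R_lin = 0.930111, G_lin = 0.341914, B_lin = 0.003677
L = 0.2126×R + 0.7152×G + 0.0722×B
L = 0.2126×0.930111 + 0.7152×0.341914 + 0.0722×0.003677
L ≈ 0.442544


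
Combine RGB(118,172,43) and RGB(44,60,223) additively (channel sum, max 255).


Additive: each channel = min(255, C₁+C₂)
R: 118+44 = 162 → 162
G: 172+60 = 232 → 232
B: 43+223 = 266 → 255
= RGB(162, 232, 255)


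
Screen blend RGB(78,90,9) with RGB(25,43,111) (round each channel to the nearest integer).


Screen: C = 255 - (255-A)×(255-B)/255, rounded to nearest integer
R: 255 - (255-78)×(255-25)/255 = 255 - 40710/255 ≈ 255 - 159.647 = 95.353 → 95
G: 255 - (255-90)×(255-43)/255 = 255 - 34980/255 ≈ 255 - 137.176 = 117.824 → 118
B: 255 - (255-9)×(255-111)/255 = 255 - 35424/255 ≈ 255 - 138.918 = 116.082 → 116
= RGB(95, 118, 116)


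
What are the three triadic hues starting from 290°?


Triadic: equally spaced at 120° intervals
H1 = 290°
H2 = (290 + 120) mod 360 = 50°
H3 = (290 + 240) mod 360 = 170°
Triadic = 290°, 50°, 170°


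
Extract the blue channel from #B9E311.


Color: #B9E311
R = B9 = 185
G = E3 = 227
B = 11 = 17
Blue = 17


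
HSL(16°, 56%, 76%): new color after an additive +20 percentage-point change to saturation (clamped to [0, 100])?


Original S = 56%
Adjustment = +20 percentage points
New S = 56 + (20) = 76
Clamp to [0, 100] → 76
= HSL(16°, 76%, 76%)


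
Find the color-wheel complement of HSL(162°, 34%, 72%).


Complement = opposite side of color wheel = hue + 180°
H' = (162 + 180) mod 360 = 342°
S and L unchanged.
= HSL(342°, 34%, 72%)


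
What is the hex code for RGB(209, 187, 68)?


R = 209 → D1 (hex)
G = 187 → BB (hex)
B = 68 → 44 (hex)
Hex = #D1BB44


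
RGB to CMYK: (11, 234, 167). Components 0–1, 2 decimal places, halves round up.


R'=11/255≈0.0431, G'=234/255≈0.9176, B'=167/255≈0.6549
K = 1 - max(R',G',B') = 1 - 234/255 = 21/255 = 0.08235… → 0.08
(1-R'-K)/(1-K) simplifies to (max-R)/max with max = 234:
C = (234-11)/234 = 223/234 = 0.95299… → 0.95
M = (234-234)/234 = 0/234 = 0 → 0.00
Y = (234-167)/234 = 67/234 = 0.28632… → 0.29
= CMYK(0.95, 0.00, 0.29, 0.08)


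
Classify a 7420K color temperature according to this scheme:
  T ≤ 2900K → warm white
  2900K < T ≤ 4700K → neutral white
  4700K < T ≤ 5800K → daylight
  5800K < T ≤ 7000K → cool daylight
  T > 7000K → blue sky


Temperature: 7420K
7420K > 7000K → blue sky
Classification: blue sky


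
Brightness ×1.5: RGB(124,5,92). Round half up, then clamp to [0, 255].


Multiply each channel by 1.5, round half up, clamp to [0, 255]
R: 124×1.5 = 186
G: 5×1.5 = 7.5 → round → 8
B: 92×1.5 = 138
= RGB(186, 8, 138)


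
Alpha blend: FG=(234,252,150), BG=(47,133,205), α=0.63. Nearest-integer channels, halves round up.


C = α×F + (1-α)×B, with 1-α = 0.37
R: 0.63×234 + 0.37×47 = 147.42 + 17.39 = 164.81 → 165
G: 0.63×252 + 0.37×133 = 158.76 + 49.21 = 207.97 → 208
B: 0.63×150 + 0.37×205 = 94.50 + 75.85 = 170.35 → 170
= RGB(165, 208, 170)


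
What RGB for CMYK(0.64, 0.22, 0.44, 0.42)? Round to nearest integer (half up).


R = 255 × (1-C) × (1-K) = 255 × 0.36 × 0.58 = 53.244 → 53
G = 255 × (1-M) × (1-K) = 255 × 0.78 × 0.58 = 115.362 → 115
B = 255 × (1-Y) × (1-K) = 255 × 0.56 × 0.58 = 82.824 → 83
= RGB(53, 115, 83)


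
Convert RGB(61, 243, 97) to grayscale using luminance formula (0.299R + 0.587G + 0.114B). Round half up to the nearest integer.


Gray = 0.299×R + 0.587×G + 0.114×B
Gray = 0.299×61 + 0.587×243 + 0.114×97
Gray = 18.239 + 142.641 + 11.058
Gray = 171.938 → round half up → 172
Gray = 172


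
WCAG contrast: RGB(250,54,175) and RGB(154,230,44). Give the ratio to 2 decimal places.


Linearize each sRGB channel c=v/255: c/12.92 if c ≤ 0.04045 else ((c+0.055)/1.055)^2.4
L = 0.2126×R_lin + 0.7152×G_lin + 0.0722×B_lin
Color 1 (250,54,175):
  R=250: 250/255≈0.9804 > 0.04045 → ((0.9804+0.055)/1.055)^2.4 ≈ 0.95597
  G=54: 54/255≈0.2118 > 0.04045 → ((0.2118+0.055)/1.055)^2.4 ≈ 0.03689
  B=175: 175/255≈0.6863 > 0.04045 → ((0.6863+0.055)/1.055)^2.4 ≈ 0.42869
  L1 = 0.2126×0.95597 + 0.7152×0.03689 + 0.0722×0.42869 ≈ 0.26057
Color 2 (154,230,44):
  R=154: 154/255≈0.6039 > 0.04045 → ((0.6039+0.055)/1.055)^2.4 ≈ 0.32314
  G=230: 230/255≈0.9020 > 0.04045 → ((0.9020+0.055)/1.055)^2.4 ≈ 0.79130
  B=44: 44/255≈0.1725 > 0.04045 → ((0.1725+0.055)/1.055)^2.4 ≈ 0.02519
  L2 = 0.2126×0.32314 + 0.7152×0.79130 + 0.0722×0.02519 ≈ 0.63646
Lighter = 0.63646, Darker = 0.26057
Ratio = (L_lighter + 0.05) / (L_darker + 0.05)
Ratio = (0.63646 + 0.05) / (0.26057 + 0.05) = 0.68646 / 0.31057 ≈ 2.2103
Ratio ≈ 2.21:1


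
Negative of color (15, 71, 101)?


Invert: (255-R, 255-G, 255-B)
R: 255-15 = 240
G: 255-71 = 184
B: 255-101 = 154
= RGB(240, 184, 154)


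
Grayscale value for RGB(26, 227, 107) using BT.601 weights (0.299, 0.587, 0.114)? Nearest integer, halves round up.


Gray = 0.299×R + 0.587×G + 0.114×B
Gray = 0.299×26 + 0.587×227 + 0.114×107
Gray = 7.774 + 133.249 + 12.198
Gray = 153.221 → round half up → 153
Gray = 153


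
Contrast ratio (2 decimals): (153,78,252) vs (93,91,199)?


Linearize each sRGB channel c=v/255: c/12.92 if c ≤ 0.04045 else ((c+0.055)/1.055)^2.4
L = 0.2126×R_lin + 0.7152×G_lin + 0.0722×B_lin
Color 1 (153,78,252):
  R=153: 153/255≈0.6000 > 0.04045 → ((0.6000+0.055)/1.055)^2.4 ≈ 0.31855
  G=78: 78/255≈0.3059 > 0.04045 → ((0.3059+0.055)/1.055)^2.4 ≈ 0.07619
  B=252: 252/255≈0.9882 > 0.04045 → ((0.9882+0.055)/1.055)^2.4 ≈ 0.97345
  L1 = 0.2126×0.31855 + 0.7152×0.07619 + 0.0722×0.97345 ≈ 0.19249
Color 2 (93,91,199):
  R=93: 93/255≈0.3647 > 0.04045 → ((0.3647+0.055)/1.055)^2.4 ≈ 0.10946
  G=91: 91/255≈0.3569 > 0.04045 → ((0.3569+0.055)/1.055)^2.4 ≈ 0.10462
  B=199: 199/255≈0.7804 > 0.04045 → ((0.7804+0.055)/1.055)^2.4 ≈ 0.57112
  L2 = 0.2126×0.10946 + 0.7152×0.10462 + 0.0722×0.57112 ≈ 0.13933
Lighter = 0.19249, Darker = 0.13933
Ratio = (L_lighter + 0.05) / (L_darker + 0.05)
Ratio = (0.19249 + 0.05) / (0.13933 + 0.05) = 0.24249 / 0.18933 ≈ 1.2808
Ratio ≈ 1.28:1


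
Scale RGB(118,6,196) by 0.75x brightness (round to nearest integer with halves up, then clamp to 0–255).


Multiply each channel by 0.75, round half up, clamp to [0, 255]
R: 118×0.75 = 88.5 → round → 89
G: 6×0.75 = 4.5 → round → 5
B: 196×0.75 = 147
= RGB(89, 5, 147)


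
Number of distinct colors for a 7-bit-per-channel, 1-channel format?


Total bits = 7 bits/channel × 1 channels = 7 bits
Distinct colors = 2^7
= 128 colors


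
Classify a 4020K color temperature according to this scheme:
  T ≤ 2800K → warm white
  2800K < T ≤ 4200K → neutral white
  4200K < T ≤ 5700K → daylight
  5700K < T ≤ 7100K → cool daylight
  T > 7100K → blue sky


Temperature: 4020K
2800K < 4020K ≤ 4200K → neutral white
Classification: neutral white


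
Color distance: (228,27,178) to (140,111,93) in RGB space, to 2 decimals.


d = √[(R₁-R₂)² + (G₁-G₂)² + (B₁-B₂)²]
d = √[(228-140)² + (27-111)² + (178-93)²]
d = √[7744 + 7056 + 7225]
d = √22025
d ≈ 148.41


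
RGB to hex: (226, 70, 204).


R = 226 → E2 (hex)
G = 70 → 46 (hex)
B = 204 → CC (hex)
Hex = #E246CC


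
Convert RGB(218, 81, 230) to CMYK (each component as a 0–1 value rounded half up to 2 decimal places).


R'=218/255≈0.8549, G'=81/255≈0.3176, B'=230/255≈0.9020
K = 1 - max(R',G',B') = 1 - 230/255 = 25/255 = 0.09803… → 0.10
(1-R'-K)/(1-K) simplifies to (max-R)/max with max = 230:
C = (230-218)/230 = 12/230 = 0.05217… → 0.05
M = (230-81)/230 = 149/230 = 0.64782… → 0.65
Y = (230-230)/230 = 0/230 = 0 → 0.00
= CMYK(0.05, 0.65, 0.00, 0.10)


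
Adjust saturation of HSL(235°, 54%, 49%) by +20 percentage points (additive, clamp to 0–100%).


Original S = 54%
Adjustment = +20 percentage points
New S = 54 + (20) = 74
Clamp to [0, 100] → 74
= HSL(235°, 74%, 49%)


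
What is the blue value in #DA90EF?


Color: #DA90EF
R = DA = 218
G = 90 = 144
B = EF = 239
Blue = 239


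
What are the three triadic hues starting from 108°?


Triadic: equally spaced at 120° intervals
H1 = 108°
H2 = (108 + 120) mod 360 = 228°
H3 = (108 + 240) mod 360 = 348°
Triadic = 108°, 228°, 348°


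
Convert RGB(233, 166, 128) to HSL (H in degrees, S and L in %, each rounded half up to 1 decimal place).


Normalize: R'=233/255≈0.9137, G'=166/255≈0.6510, B'=128/255≈0.5020
Max=233/255, Min=128/255, Δ=Max-Min=105/255
L = (Max+Min)/2 = (233+128)/510 = 361/510 = 0.70784… → L = 70.8%
L > 0.5 → S = Δ/(2-Max-Min) = 105/(510-233-128) = 105/149 = 0.70469… → S = 70.5%
(the 1/255 factors cancel in S and H, so raw channel differences can be used)
Max is R' → H = 60 × (((G-B)/Δ) mod 6) = 60 × (((166-128)/105) mod 6)
  38/105 = 0.3619…
  H = 60 × 0.3619… = 21.714…° → H = 21.7°
= HSL(21.7°, 70.5%, 70.8%)


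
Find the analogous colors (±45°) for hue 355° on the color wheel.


Base hue: 355°
Left analog: (355 - 45) mod 360 = 310°
Right analog: (355 + 45) mod 360 = 40°
Analogous hues = 310° and 40°


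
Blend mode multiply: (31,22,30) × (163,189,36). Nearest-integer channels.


Multiply: C = A×B/255, rounded to nearest integer
R: 31×163/255 = 5053/255 ≈ 19.816 → 20
G: 22×189/255 = 4158/255 ≈ 16.306 → 16
B: 30×36/255 = 1080/255 ≈ 4.235 → 4
= RGB(20, 16, 4)


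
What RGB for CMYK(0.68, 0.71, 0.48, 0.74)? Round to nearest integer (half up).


R = 255 × (1-C) × (1-K) = 255 × 0.32 × 0.26 = 21.216 → 21
G = 255 × (1-M) × (1-K) = 255 × 0.29 × 0.26 = 19.227 → 19
B = 255 × (1-Y) × (1-K) = 255 × 0.52 × 0.26 = 34.476 → 34
= RGB(21, 19, 34)


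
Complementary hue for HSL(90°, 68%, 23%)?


Complement = opposite side of color wheel = hue + 180°
H' = (90 + 180) mod 360 = 270°
S and L unchanged.
= HSL(270°, 68%, 23%)


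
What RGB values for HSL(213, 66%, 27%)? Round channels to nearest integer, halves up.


H=213°, S=0.66, L=0.27
C = (1-|2L-1|)×S = (1-|-0.46|)×0.66 = 0.3564
H' = H/60 = 213/60 ≈ 3.5500; X = C×(1-|H' mod 2 - 1|) = 0.16038
m = L - C/2 = 0.27 - 0.1782 = 0.0918
Sector ⌊H'⌋ = 3 → (R',G',B') = (0.0, 0.16038, 0.3564)
RGB = ((R'+m)×255, (G'+m)×255, (B'+m)×255) = (23.409, 64.3059, 114.291)
Round half up → RGB(23, 64, 114)


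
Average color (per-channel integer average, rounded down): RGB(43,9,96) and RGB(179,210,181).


Midpoint: each channel = ⌊(C₁+C₂)/2⌋
R: ⌊(43+179)/2⌋ = 111
G: ⌊(9+210)/2⌋ = 109
B: ⌊(96+181)/2⌋ = 138
= RGB(111, 109, 138)


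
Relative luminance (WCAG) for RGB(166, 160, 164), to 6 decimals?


Linearize each channel (sRGB transfer function): c = v/255; c_lin = c/12.92 if c ≤ 0.04045, else ((c+0.055)/1.055)^2.4
  R: 166/255 ≈ 0.650980 > 0.04045 → ((0.650980+0.055)/1.055)^2.4 ≈ 0.381326
  G: 160/255 ≈ 0.627451 > 0.04045 → ((0.627451+0.055)/1.055)^2.4 ≈ 0.351533
  B: 164/255 ≈ 0.643137 > 0.04045 → ((0.643137+0.055)/1.055)^2.4 ≈ 0.371238
R_lin = 0.381326, G_lin = 0.351533, B_lin = 0.371238
L = 0.2126×R + 0.7152×G + 0.0722×B
L = 0.2126×0.381326 + 0.7152×0.351533 + 0.0722×0.371238
L ≈ 0.359289


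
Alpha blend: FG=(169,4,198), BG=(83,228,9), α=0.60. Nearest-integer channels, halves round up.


C = α×F + (1-α)×B, with 1-α = 0.40
R: 0.60×169 + 0.40×83 = 101.40 + 33.20 = 134.60 → 135
G: 0.60×4 + 0.40×228 = 2.40 + 91.20 = 93.60 → 94
B: 0.60×198 + 0.40×9 = 118.80 + 3.60 = 122.40 → 122
= RGB(135, 94, 122)


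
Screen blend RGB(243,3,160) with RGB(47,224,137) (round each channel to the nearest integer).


Screen: C = 255 - (255-A)×(255-B)/255, rounded to nearest integer
R: 255 - (255-243)×(255-47)/255 = 255 - 2496/255 ≈ 255 - 9.788 = 245.212 → 245
G: 255 - (255-3)×(255-224)/255 = 255 - 7812/255 ≈ 255 - 30.635 = 224.365 → 224
B: 255 - (255-160)×(255-137)/255 = 255 - 11210/255 ≈ 255 - 43.961 = 211.039 → 211
= RGB(245, 224, 211)


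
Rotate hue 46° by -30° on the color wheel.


New hue = (H + rotation) mod 360
New hue = (46 -30) mod 360
= 16 mod 360
= 16°


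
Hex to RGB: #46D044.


46 → 70 (R)
D0 → 208 (G)
44 → 68 (B)
= RGB(70, 208, 68)


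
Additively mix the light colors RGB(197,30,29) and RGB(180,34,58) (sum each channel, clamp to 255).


Additive: each channel = min(255, C₁+C₂)
R: 197+180 = 377 → 255
G: 30+34 = 64 → 64
B: 29+58 = 87 → 87
= RGB(255, 64, 87)


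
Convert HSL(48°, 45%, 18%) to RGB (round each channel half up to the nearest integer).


H=48°, S=0.45, L=0.18
C = (1-|2L-1|)×S = (1-|-0.64|)×0.45 = 0.162
H' = H/60 = 48/60 ≈ 0.8000; X = C×(1-|H' mod 2 - 1|) = 0.1296
m = L - C/2 = 0.18 - 0.081 = 0.099
Sector ⌊H'⌋ = 0 → (R',G',B') = (0.162, 0.1296, 0.0)
RGB = ((R'+m)×255, (G'+m)×255, (B'+m)×255) = (66.555, 58.293, 25.245)
Round half up → RGB(67, 58, 25)


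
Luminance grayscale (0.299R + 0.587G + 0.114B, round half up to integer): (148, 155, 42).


Gray = 0.299×R + 0.587×G + 0.114×B
Gray = 0.299×148 + 0.587×155 + 0.114×42
Gray = 44.252 + 90.985 + 4.788
Gray = 140.025 → round half up → 140
Gray = 140
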